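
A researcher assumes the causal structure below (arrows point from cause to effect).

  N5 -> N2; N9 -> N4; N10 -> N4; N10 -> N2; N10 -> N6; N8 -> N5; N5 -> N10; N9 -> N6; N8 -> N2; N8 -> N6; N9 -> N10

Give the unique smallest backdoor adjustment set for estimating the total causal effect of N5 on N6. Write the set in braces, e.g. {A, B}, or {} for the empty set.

Variables eligible for adjustment (non-descendants of N5, excluding N5 and N6): {N8, N9}.
Backdoor paths from N5 to N6:
  P1: N5 <- N8 -> N6
  P2: N5 <- N8 -> N2 <- N10 <- N9 -> N6
  P3: N5 <- N8 -> N2 <- N10 -> N6
  P4: N5 <- N8 -> N2 <- N10 -> N4 <- N9 -> N6
The empty set is not sufficient: P1 (N5 <- N8 -> N6) has no collider blocking it and no conditioned non-collider, so it is open.
Try {N8}:
  P1: blocked at fork node N8 ∈ conditioning set.
  P2: blocked at fork node N8 ∈ conditioning set.
  P3: blocked at fork node N8 ∈ conditioning set.
  P4: blocked at fork node N8 ∈ conditioning set.
{N8} contains no descendant of N5 and blocks every backdoor path.
No other singleton works — e.g. {N9} leaves P1 open — so {N8} is the unique smallest valid adjustment set.

{N8}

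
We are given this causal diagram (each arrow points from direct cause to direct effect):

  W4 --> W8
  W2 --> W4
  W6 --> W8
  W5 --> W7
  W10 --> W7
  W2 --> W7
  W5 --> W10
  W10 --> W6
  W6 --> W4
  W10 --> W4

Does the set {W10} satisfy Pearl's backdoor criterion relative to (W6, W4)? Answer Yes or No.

Backdoor paths from W6 to W4 (paths whose first edge points into W6):
  P1: W6 <- W10 <- W5 -> W7 <- W2 -> W4
  P2: W6 <- W10 -> W7 <- W2 -> W4
  P3: W6 <- W10 -> W4
Condition 1 (no descendant of W6 in the set): holds — descendants of W6 are {W4, W8}; none are in {W10}.
Condition 2 (every backdoor path blocked by {W10}):
  P1: blocked at chain node W10 ∈ conditioning set.
  P2: blocked at fork node W10 ∈ conditioning set.
  P3: blocked at fork node W10 ∈ conditioning set.
{W10} satisfies the backdoor criterion.

Yes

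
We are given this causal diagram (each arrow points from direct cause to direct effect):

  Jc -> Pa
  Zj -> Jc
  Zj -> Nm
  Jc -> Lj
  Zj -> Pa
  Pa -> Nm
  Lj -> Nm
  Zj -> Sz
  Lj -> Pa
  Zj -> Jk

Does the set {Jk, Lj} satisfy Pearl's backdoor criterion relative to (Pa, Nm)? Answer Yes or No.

No

Backdoor paths from Pa to Nm (paths whose first edge points into Pa):
  P1: Pa <- Zj -> Jc -> Lj -> Nm
  P2: Pa <- Zj -> Nm
  P3: Pa <- Jc <- Zj -> Nm
  P4: Pa <- Jc -> Lj -> Nm
  P5: Pa <- Lj <- Jc <- Zj -> Nm
  P6: Pa <- Lj -> Nm
Condition 1 (no descendant of Pa in the set): holds — descendants of Pa are {Nm}; none are in {Jk, Lj}.
Condition 2 (every backdoor path blocked by {Jk, Lj}):
  P1: blocked at chain node Lj ∈ conditioning set.
  P2: open — no interior node is in the conditioning set.
  P3: open — no interior node is in the conditioning set.
  P4: blocked at chain node Lj ∈ conditioning set.
  P5: blocked at chain node Lj ∈ conditioning set.
  P6: blocked at fork node Lj ∈ conditioning set.
{Jk, Lj} does not satisfy the backdoor criterion.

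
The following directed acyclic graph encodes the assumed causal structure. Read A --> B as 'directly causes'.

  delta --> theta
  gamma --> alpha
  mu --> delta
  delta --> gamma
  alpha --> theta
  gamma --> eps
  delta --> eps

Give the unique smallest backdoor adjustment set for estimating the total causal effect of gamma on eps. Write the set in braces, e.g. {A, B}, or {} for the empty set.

Variables eligible for adjustment (non-descendants of gamma, excluding gamma and eps): {delta, mu}.
Backdoor paths from gamma to eps:
  P1: gamma <- delta -> eps
The empty set is not sufficient: P1 (gamma <- delta -> eps) has no collider blocking it and no conditioned non-collider, so it is open.
Try {delta}:
  P1: blocked at fork node delta ∈ conditioning set.
{delta} contains no descendant of gamma and blocks every backdoor path.
No other singleton works — e.g. {mu} leaves P1 open — so {delta} is the unique smallest valid adjustment set.

{delta}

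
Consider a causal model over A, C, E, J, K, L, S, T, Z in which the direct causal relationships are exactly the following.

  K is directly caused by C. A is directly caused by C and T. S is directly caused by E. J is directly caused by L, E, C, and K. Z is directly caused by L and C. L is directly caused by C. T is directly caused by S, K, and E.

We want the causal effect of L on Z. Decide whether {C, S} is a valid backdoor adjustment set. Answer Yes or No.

Yes

Backdoor paths from L to Z (paths whose first edge points into L):
  P1: L <- C -> Z
Condition 1 (no descendant of L in the set): holds — descendants of L are {J, Z}; none are in {C, S}.
Condition 2 (every backdoor path blocked by {C, S}):
  P1: blocked at fork node C ∈ conditioning set.
{C, S} satisfies the backdoor criterion.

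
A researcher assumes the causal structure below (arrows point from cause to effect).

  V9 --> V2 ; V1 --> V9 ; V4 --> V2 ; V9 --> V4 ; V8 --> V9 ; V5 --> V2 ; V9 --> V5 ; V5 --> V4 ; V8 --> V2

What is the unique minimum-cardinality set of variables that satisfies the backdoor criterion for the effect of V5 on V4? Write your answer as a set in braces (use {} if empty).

{V9}

Variables eligible for adjustment (non-descendants of V5, excluding V5 and V4): {V1, V8, V9}.
Backdoor paths from V5 to V4:
  P1: V5 <- V9 <- V8 -> V2 <- V4
  P2: V5 <- V9 -> V4
  P3: V5 <- V9 -> V2 <- V4
The empty set is not sufficient: P2 (V5 <- V9 -> V4) has no collider blocking it and no conditioned non-collider, so it is open.
Try {V9}:
  P1: blocked at chain node V9 ∈ conditioning set.
  P2: blocked at fork node V9 ∈ conditioning set.
  P3: blocked at fork node V9 ∈ conditioning set.
{V9} contains no descendant of V5 and blocks every backdoor path.
No other singleton works — e.g. {V1} leaves P2 open — so {V9} is the unique smallest valid adjustment set.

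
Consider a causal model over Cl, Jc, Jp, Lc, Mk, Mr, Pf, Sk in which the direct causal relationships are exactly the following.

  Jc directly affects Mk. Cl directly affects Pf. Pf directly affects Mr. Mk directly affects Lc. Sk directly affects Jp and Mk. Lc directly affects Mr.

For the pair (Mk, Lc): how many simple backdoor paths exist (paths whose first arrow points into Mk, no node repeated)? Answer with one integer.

0

A backdoor path from Mk to Lc is any simple undirected path whose first edge points into Mk (i.e. leaves Mk via a parent).
Parents of Mk: {Jc, Sk}.
No simple path from any parent of Mk reaches Lc without revisiting Mk, so there are no backdoor paths.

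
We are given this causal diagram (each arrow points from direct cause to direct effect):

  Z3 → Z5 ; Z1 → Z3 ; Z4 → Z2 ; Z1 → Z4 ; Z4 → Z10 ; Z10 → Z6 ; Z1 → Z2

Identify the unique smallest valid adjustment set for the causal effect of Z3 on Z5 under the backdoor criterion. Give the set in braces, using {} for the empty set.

{}

Variables eligible for adjustment (non-descendants of Z3, excluding Z3 and Z5): {Z1, Z10, Z2, Z4, Z6}.
Backdoor paths from Z3 to Z5:
  (none)
With no backdoor paths the empty set already satisfies the criterion, and it is trivially minimal.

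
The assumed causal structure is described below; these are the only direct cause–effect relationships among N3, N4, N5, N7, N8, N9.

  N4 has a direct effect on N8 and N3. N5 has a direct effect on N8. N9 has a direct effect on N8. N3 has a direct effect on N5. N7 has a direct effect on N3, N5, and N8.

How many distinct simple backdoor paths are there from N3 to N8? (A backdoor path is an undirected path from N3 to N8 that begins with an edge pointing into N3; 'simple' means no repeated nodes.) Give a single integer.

A backdoor path from N3 to N8 is any simple undirected path whose first edge points into N3 (i.e. leaves N3 via a parent).
Parents of N3: {N4, N7}.
Enumerating:
  P1: N3 <- N7 -> N5 -> N8
  P2: N3 <- N7 -> N8
  P3: N3 <- N4 -> N8
That exhausts the simple backdoor paths. Count: 3.

3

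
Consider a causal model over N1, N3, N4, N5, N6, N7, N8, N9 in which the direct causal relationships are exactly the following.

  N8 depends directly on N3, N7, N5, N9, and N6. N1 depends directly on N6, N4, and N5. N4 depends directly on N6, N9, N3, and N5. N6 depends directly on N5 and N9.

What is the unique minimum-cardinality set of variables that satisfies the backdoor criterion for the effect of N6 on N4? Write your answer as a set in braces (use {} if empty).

{N5, N9}

Variables eligible for adjustment (non-descendants of N6, excluding N6 and N4): {N3, N5, N7, N9}.
Backdoor paths from N6 to N4:
  P1: N6 <- N9 -> N4
  P2: N6 <- N9 -> N8 <- N3 -> N4
  P3: N6 <- N9 -> N8 <- N5 -> N4
  P4: N6 <- N9 -> N8 <- N5 -> N1 <- N4
  P5: N6 <- N5 -> N4
  P6: N6 <- N5 -> N8 <- N9 -> N4
  P7: N6 <- N5 -> N8 <- N3 -> N4
  P8: N6 <- N5 -> N1 <- N4
The empty set is not sufficient: P1 (N6 <- N9 -> N4) has no collider blocking it and no conditioned non-collider, so it is open.
Try {N5, N9}:
  P1: blocked at fork node N9 ∈ conditioning set.
  P2: blocked at fork node N9 ∈ conditioning set.
  P3: blocked at fork node N9 ∈ conditioning set.
  P4: blocked at fork node N9 ∈ conditioning set.
  P5: blocked at fork node N5 ∈ conditioning set.
  P6: blocked at fork node N5 ∈ conditioning set.
  P7: blocked at fork node N5 ∈ conditioning set.
  P8: blocked at fork node N5 ∈ conditioning set.
{N5, N9} contains no descendant of N6 and blocks every backdoor path.
Every element of {N5, N9} is needed (dropping N5 leaves P5 open; dropping N9 leaves P1 open), so no proper subset is valid.
Among all size-2 subsets of the eligible variables, only {N5, N9} blocks every backdoor path, so it is the unique smallest valid adjustment set.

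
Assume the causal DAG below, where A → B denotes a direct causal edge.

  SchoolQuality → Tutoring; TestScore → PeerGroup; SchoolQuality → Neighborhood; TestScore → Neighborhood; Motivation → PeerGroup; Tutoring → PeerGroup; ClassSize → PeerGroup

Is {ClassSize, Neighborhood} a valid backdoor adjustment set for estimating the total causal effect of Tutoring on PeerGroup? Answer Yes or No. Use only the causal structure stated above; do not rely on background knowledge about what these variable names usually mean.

Backdoor paths from Tutoring to PeerGroup (paths whose first edge points into Tutoring):
  P1: Tutoring <- SchoolQuality -> Neighborhood <- TestScore -> PeerGroup
Condition 1 (no descendant of Tutoring in the set): holds — descendants of Tutoring are {PeerGroup}; none are in {ClassSize, Neighborhood}.
Condition 2 (every backdoor path blocked by {ClassSize, Neighborhood}):
  P1: open — collider(s) Neighborhood are conditioned on (or have a conditioned descendant) and no non-collider on the path is in the set.
{ClassSize, Neighborhood} does not satisfy the backdoor criterion.

No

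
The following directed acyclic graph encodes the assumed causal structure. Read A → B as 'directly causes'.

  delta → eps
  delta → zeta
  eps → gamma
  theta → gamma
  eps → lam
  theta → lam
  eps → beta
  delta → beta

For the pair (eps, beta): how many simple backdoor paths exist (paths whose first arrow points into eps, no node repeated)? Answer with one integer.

A backdoor path from eps to beta is any simple undirected path whose first edge points into eps (i.e. leaves eps via a parent).
Parents of eps: {delta}.
Enumerating:
  P1: eps <- delta -> beta
That exhausts the simple backdoor paths. Count: 1.

1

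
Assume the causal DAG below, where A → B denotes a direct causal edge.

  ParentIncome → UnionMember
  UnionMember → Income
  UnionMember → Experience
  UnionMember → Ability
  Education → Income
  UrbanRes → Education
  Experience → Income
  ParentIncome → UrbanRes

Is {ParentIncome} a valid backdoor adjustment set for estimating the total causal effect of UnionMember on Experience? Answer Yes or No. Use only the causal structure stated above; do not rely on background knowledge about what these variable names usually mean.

Yes

Backdoor paths from UnionMember to Experience (paths whose first edge points into UnionMember):
  P1: UnionMember <- ParentIncome -> UrbanRes -> Education -> Income <- Experience
Condition 1 (no descendant of UnionMember in the set): holds — descendants of UnionMember are {Ability, Experience, Income}; none are in {ParentIncome}.
Condition 2 (every backdoor path blocked by {ParentIncome}):
  P1: blocked at fork node ParentIncome ∈ conditioning set.
{ParentIncome} satisfies the backdoor criterion.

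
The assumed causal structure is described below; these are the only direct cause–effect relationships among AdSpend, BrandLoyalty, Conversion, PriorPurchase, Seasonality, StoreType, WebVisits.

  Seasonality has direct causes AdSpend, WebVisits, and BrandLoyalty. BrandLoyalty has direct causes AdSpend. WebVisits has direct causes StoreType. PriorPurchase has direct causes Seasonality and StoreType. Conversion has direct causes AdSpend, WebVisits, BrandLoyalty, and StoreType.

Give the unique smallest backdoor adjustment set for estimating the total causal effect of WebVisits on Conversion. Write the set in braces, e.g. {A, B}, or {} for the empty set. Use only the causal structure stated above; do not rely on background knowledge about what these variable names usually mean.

Variables eligible for adjustment (non-descendants of WebVisits, excluding WebVisits and Conversion): {AdSpend, BrandLoyalty, StoreType}.
Backdoor paths from WebVisits to Conversion:
  P1: WebVisits <- StoreType -> Conversion
  P2: WebVisits <- StoreType -> PriorPurchase <- Seasonality <- AdSpend -> BrandLoyalty -> Conversion
  P3: WebVisits <- StoreType -> PriorPurchase <- Seasonality <- AdSpend -> Conversion
  P4: WebVisits <- StoreType -> PriorPurchase <- Seasonality <- BrandLoyalty <- AdSpend -> Conversion
  P5: WebVisits <- StoreType -> PriorPurchase <- Seasonality <- BrandLoyalty -> Conversion
The empty set is not sufficient: P1 (WebVisits <- StoreType -> Conversion) has no collider blocking it and no conditioned non-collider, so it is open.
Try {StoreType}:
  P1: blocked at fork node StoreType ∈ conditioning set.
  P2: blocked at fork node StoreType ∈ conditioning set.
  P3: blocked at fork node StoreType ∈ conditioning set.
  P4: blocked at fork node StoreType ∈ conditioning set.
  P5: blocked at fork node StoreType ∈ conditioning set.
{StoreType} contains no descendant of WebVisits and blocks every backdoor path.
No other singleton works — e.g. {AdSpend} leaves P1 open — so {StoreType} is the unique smallest valid adjustment set.

{StoreType}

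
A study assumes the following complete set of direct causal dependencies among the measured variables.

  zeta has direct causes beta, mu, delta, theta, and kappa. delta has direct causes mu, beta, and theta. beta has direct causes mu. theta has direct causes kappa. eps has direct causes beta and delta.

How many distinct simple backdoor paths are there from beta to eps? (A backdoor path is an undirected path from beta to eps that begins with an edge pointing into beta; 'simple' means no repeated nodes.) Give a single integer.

4

A backdoor path from beta to eps is any simple undirected path whose first edge points into beta (i.e. leaves beta via a parent).
Parents of beta: {mu}.
Enumerating:
  P1: beta <- mu -> delta -> eps
  P2: beta <- mu -> zeta <- kappa -> theta -> delta -> eps
  P3: beta <- mu -> zeta <- theta -> delta -> eps
  P4: beta <- mu -> zeta <- delta -> eps
That exhausts the simple backdoor paths. Count: 4.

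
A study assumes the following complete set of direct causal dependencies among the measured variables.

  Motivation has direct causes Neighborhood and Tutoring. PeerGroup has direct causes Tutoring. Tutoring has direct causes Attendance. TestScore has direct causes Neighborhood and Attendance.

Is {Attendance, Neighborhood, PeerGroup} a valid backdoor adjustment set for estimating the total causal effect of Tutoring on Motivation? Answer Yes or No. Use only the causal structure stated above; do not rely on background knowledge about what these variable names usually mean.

No

Backdoor paths from Tutoring to Motivation (paths whose first edge points into Tutoring):
  P1: Tutoring <- Attendance -> TestScore <- Neighborhood -> Motivation
Condition 1 (no descendant of Tutoring in the set): FAILS — PeerGroup is a descendant of Tutoring.
Condition 2 (every backdoor path blocked by {Attendance, Neighborhood, PeerGroup}):
  P1: blocked at fork node Attendance ∈ conditioning set.
{Attendance, Neighborhood, PeerGroup} does not satisfy the backdoor criterion.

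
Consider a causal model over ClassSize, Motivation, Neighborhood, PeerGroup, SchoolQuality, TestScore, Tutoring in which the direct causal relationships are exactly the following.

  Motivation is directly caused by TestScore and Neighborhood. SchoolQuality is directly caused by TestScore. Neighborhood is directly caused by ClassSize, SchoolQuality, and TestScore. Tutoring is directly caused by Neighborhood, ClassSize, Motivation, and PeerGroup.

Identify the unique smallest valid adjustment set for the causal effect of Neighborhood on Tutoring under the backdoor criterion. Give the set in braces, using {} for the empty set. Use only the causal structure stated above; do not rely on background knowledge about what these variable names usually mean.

{ClassSize, TestScore}

Variables eligible for adjustment (non-descendants of Neighborhood, excluding Neighborhood and Tutoring): {ClassSize, PeerGroup, SchoolQuality, TestScore}.
Backdoor paths from Neighborhood to Tutoring:
  P1: Neighborhood <- ClassSize -> Tutoring
  P2: Neighborhood <- TestScore -> Motivation -> Tutoring
  P3: Neighborhood <- SchoolQuality <- TestScore -> Motivation -> Tutoring
The empty set is not sufficient: P1 (Neighborhood <- ClassSize -> Tutoring) has no collider blocking it and no conditioned non-collider, so it is open.
Try {ClassSize, TestScore}:
  P1: blocked at fork node ClassSize ∈ conditioning set.
  P2: blocked at fork node TestScore ∈ conditioning set.
  P3: blocked at fork node TestScore ∈ conditioning set.
{ClassSize, TestScore} contains no descendant of Neighborhood and blocks every backdoor path.
Every element of {ClassSize, TestScore} is needed (dropping ClassSize leaves P1 open; dropping TestScore leaves P2 open), so no proper subset is valid.
Among all size-2 subsets of the eligible variables, only {ClassSize, TestScore} blocks every backdoor path, so it is the unique smallest valid adjustment set.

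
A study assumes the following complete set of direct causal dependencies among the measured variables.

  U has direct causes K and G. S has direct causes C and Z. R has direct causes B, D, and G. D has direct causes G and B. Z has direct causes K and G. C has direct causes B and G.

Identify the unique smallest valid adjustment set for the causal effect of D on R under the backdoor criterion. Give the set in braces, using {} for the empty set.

{B, G}

Variables eligible for adjustment (non-descendants of D, excluding D and R): {B, C, G, K, S, U, Z}.
Backdoor paths from D to R:
  P1: D <- G -> C <- B -> R
  P2: D <- G -> Z -> S <- C <- B -> R
  P3: D <- G -> U <- K -> Z -> S <- C <- B -> R
  P4: D <- G -> R
  P5: D <- B -> C <- G -> R
  P6: D <- B -> C -> S <- Z <- K -> U <- G -> R
  P7: D <- B -> C -> S <- Z <- G -> R
  P8: D <- B -> R
The empty set is not sufficient: P4 (D <- G -> R) has no collider blocking it and no conditioned non-collider, so it is open.
Try {B, G}:
  P1: blocked at fork node G ∈ conditioning set.
  P2: blocked at fork node G ∈ conditioning set.
  P3: blocked at fork node G ∈ conditioning set.
  P4: blocked at fork node G ∈ conditioning set.
  P5: blocked at fork node B ∈ conditioning set.
  P6: blocked at fork node B ∈ conditioning set.
  P7: blocked at fork node B ∈ conditioning set.
  P8: blocked at fork node B ∈ conditioning set.
{B, G} contains no descendant of D and blocks every backdoor path.
Every element of {B, G} is needed (dropping B leaves P8 open; dropping G leaves P4 open), so no proper subset is valid.
Among all size-2 subsets of the eligible variables, only {B, G} blocks every backdoor path, so it is the unique smallest valid adjustment set.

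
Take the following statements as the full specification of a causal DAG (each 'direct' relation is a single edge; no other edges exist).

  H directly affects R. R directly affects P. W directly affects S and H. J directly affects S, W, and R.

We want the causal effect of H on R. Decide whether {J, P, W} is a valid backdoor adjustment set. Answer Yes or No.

Backdoor paths from H to R (paths whose first edge points into H):
  P1: H <- W <- J -> R
  P2: H <- W -> S <- J -> R
Condition 1 (no descendant of H in the set): FAILS — P is a descendant of H.
Condition 2 (every backdoor path blocked by {J, P, W}):
  P1: blocked at chain node W ∈ conditioning set.
  P2: blocked at fork node W ∈ conditioning set.
{J, P, W} does not satisfy the backdoor criterion.

No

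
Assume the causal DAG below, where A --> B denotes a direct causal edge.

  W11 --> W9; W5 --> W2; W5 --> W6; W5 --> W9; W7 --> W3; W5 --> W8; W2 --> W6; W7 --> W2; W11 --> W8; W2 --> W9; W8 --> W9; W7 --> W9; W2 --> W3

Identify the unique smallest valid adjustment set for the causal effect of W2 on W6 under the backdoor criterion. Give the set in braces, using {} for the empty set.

Variables eligible for adjustment (non-descendants of W2, excluding W2 and W6): {W11, W5, W7, W8}.
Backdoor paths from W2 to W6:
  P1: W2 <- W7 -> W9 <- W11 -> W8 <- W5 -> W6
  P2: W2 <- W7 -> W9 <- W5 -> W6
  P3: W2 <- W7 -> W9 <- W8 <- W5 -> W6
  P4: W2 <- W5 -> W6
The empty set is not sufficient: P4 (W2 <- W5 -> W6) has no collider blocking it and no conditioned non-collider, so it is open.
Try {W5}:
  P1: blocked at collider W9 (neither it nor any descendant is in the conditioning set).
  P2: blocked at collider W9 (neither it nor any descendant is in the conditioning set).
  P3: blocked at collider W9 (neither it nor any descendant is in the conditioning set).
  P4: blocked at fork node W5 ∈ conditioning set.
{W5} contains no descendant of W2 and blocks every backdoor path.
No other singleton works — e.g. {W7} leaves P4 open — so {W5} is the unique smallest valid adjustment set.

{W5}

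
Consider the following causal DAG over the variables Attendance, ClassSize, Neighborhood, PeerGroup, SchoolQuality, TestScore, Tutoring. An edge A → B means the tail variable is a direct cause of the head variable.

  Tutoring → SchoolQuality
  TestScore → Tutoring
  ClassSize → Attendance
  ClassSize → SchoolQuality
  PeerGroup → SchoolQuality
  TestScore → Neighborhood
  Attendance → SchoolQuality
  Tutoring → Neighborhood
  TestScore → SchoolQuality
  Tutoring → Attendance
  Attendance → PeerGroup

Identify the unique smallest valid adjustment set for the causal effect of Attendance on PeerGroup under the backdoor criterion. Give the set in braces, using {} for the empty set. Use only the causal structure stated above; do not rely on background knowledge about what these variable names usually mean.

{}

Variables eligible for adjustment (non-descendants of Attendance, excluding Attendance and PeerGroup): {ClassSize, Neighborhood, TestScore, Tutoring}.
Backdoor paths from Attendance to PeerGroup:
  P1: Attendance <- ClassSize -> SchoolQuality <- PeerGroup
  P2: Attendance <- Tutoring <- TestScore -> SchoolQuality <- PeerGroup
  P3: Attendance <- Tutoring -> Neighborhood <- TestScore -> SchoolQuality <- PeerGroup
  P4: Attendance <- Tutoring -> SchoolQuality <- PeerGroup
Each backdoor path contains an unconditioned collider, so every path is already blocked with the empty conditioning set:
  P1: blocked at collider SchoolQuality (neither it nor any descendant is in the conditioning set).
  P2: blocked at collider SchoolQuality (neither it nor any descendant is in the conditioning set).
  P3: blocked at collider Neighborhood (neither it nor any descendant is in the conditioning set).
  P4: blocked at collider SchoolQuality (neither it nor any descendant is in the conditioning set).
The empty set is therefore the unique smallest valid set.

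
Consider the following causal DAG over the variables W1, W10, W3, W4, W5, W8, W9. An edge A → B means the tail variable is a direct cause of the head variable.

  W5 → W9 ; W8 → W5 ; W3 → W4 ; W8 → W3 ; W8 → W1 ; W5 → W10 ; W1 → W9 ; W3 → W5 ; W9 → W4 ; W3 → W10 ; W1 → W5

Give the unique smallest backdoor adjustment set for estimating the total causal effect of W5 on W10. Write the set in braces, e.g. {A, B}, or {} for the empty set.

Variables eligible for adjustment (non-descendants of W5, excluding W5 and W10): {W1, W3, W8}.
Backdoor paths from W5 to W10:
  P1: W5 <- W8 -> W3 -> W10
  P2: W5 <- W8 -> W1 -> W9 -> W4 <- W3 -> W10
  P3: W5 <- W3 -> W10
  P4: W5 <- W1 <- W8 -> W3 -> W10
  P5: W5 <- W1 -> W9 -> W4 <- W3 -> W10
The empty set is not sufficient: P1 (W5 <- W8 -> W3 -> W10) has no collider blocking it and no conditioned non-collider, so it is open.
Try {W3}:
  P1: blocked at chain node W3 ∈ conditioning set.
  P2: blocked at collider W4 (neither it nor any descendant is in the conditioning set).
  P3: blocked at fork node W3 ∈ conditioning set.
  P4: blocked at chain node W3 ∈ conditioning set.
  P5: blocked at collider W4 (neither it nor any descendant is in the conditioning set).
{W3} contains no descendant of W5 and blocks every backdoor path.
No other singleton works — e.g. {W8} leaves P3 open — so {W3} is the unique smallest valid adjustment set.

{W3}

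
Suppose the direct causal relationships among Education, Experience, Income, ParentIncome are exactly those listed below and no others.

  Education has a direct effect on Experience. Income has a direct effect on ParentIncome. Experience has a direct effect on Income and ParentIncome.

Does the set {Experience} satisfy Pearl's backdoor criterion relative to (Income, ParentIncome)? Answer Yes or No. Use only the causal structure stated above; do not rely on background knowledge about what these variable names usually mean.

Yes

Backdoor paths from Income to ParentIncome (paths whose first edge points into Income):
  P1: Income <- Experience -> ParentIncome
Condition 1 (no descendant of Income in the set): holds — descendants of Income are {ParentIncome}; none are in {Experience}.
Condition 2 (every backdoor path blocked by {Experience}):
  P1: blocked at fork node Experience ∈ conditioning set.
{Experience} satisfies the backdoor criterion.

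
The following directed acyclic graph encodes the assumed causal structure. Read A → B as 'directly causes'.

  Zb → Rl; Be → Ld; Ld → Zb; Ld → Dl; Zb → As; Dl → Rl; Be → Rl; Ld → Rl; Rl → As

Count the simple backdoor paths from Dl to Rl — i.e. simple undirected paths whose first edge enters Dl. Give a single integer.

4

A backdoor path from Dl to Rl is any simple undirected path whose first edge points into Dl (i.e. leaves Dl via a parent).
Parents of Dl: {Ld}.
Enumerating:
  P1: Dl <- Ld <- Be -> Rl
  P2: Dl <- Ld -> Zb -> Rl
  P3: Dl <- Ld -> Zb -> As <- Rl
  P4: Dl <- Ld -> Rl
That exhausts the simple backdoor paths. Count: 4.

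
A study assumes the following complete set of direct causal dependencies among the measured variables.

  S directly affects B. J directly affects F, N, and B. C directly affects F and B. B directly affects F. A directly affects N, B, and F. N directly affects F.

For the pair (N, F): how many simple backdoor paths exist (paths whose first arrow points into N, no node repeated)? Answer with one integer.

8

A backdoor path from N to F is any simple undirected path whose first edge points into N (i.e. leaves N via a parent).
Parents of N: {A, J}.
Enumerating:
  P1: N <- J -> B <- C -> F
  P2: N <- J -> B <- A -> F
  P3: N <- J -> B -> F
  P4: N <- J -> F
  P5: N <- A -> B <- J -> F
  P6: N <- A -> B <- C -> F
  P7: N <- A -> B -> F
  P8: N <- A -> F
That exhausts the simple backdoor paths. Count: 8.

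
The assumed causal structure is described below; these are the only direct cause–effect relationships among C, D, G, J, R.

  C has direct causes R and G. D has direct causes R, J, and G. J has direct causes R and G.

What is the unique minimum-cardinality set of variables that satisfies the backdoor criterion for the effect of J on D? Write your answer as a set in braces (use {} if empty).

Variables eligible for adjustment (non-descendants of J, excluding J and D): {C, G, R}.
Backdoor paths from J to D:
  P1: J <- R -> C <- G -> D
  P2: J <- R -> D
  P3: J <- G -> C <- R -> D
  P4: J <- G -> D
The empty set is not sufficient: P2 (J <- R -> D) has no collider blocking it and no conditioned non-collider, so it is open.
Try {G, R}:
  P1: blocked at fork node R ∈ conditioning set.
  P2: blocked at fork node R ∈ conditioning set.
  P3: blocked at fork node G ∈ conditioning set.
  P4: blocked at fork node G ∈ conditioning set.
{G, R} contains no descendant of J and blocks every backdoor path.
Every element of {G, R} is needed (dropping G leaves P4 open; dropping R leaves P2 open), so no proper subset is valid.
Among all size-2 subsets of the eligible variables, only {G, R} blocks every backdoor path, so it is the unique smallest valid adjustment set.

{G, R}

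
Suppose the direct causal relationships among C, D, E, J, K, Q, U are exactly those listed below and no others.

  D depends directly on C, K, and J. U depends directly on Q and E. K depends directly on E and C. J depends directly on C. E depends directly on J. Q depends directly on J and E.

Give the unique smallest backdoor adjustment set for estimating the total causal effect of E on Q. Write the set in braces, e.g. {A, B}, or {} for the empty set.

{J}

Variables eligible for adjustment (non-descendants of E, excluding E and Q): {C, J}.
Backdoor paths from E to Q:
  P1: E <- J -> Q
The empty set is not sufficient: P1 (E <- J -> Q) has no collider blocking it and no conditioned non-collider, so it is open.
Try {J}:
  P1: blocked at fork node J ∈ conditioning set.
{J} contains no descendant of E and blocks every backdoor path.
No other singleton works — e.g. {C} leaves P1 open — so {J} is the unique smallest valid adjustment set.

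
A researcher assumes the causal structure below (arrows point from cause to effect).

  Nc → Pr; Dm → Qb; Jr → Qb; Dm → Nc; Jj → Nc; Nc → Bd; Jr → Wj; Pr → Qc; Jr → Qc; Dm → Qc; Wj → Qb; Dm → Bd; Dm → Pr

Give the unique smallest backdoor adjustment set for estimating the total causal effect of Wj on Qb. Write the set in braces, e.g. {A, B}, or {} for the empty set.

{Jr}

Variables eligible for adjustment (non-descendants of Wj, excluding Wj and Qb): {Bd, Dm, Jj, Jr, Nc, Pr, Qc}.
Backdoor paths from Wj to Qb:
  P1: Wj <- Jr -> Qc <- Dm -> Qb
  P2: Wj <- Jr -> Qc <- Pr <- Dm -> Qb
  P3: Wj <- Jr -> Qc <- Pr <- Nc <- Dm -> Qb
  P4: Wj <- Jr -> Qc <- Pr <- Nc -> Bd <- Dm -> Qb
  P5: Wj <- Jr -> Qb
The empty set is not sufficient: P5 (Wj <- Jr -> Qb) has no collider blocking it and no conditioned non-collider, so it is open.
Try {Jr}:
  P1: blocked at fork node Jr ∈ conditioning set.
  P2: blocked at fork node Jr ∈ conditioning set.
  P3: blocked at fork node Jr ∈ conditioning set.
  P4: blocked at fork node Jr ∈ conditioning set.
  P5: blocked at fork node Jr ∈ conditioning set.
{Jr} contains no descendant of Wj and blocks every backdoor path.
No other singleton works — e.g. {Jj} leaves P5 open — so {Jr} is the unique smallest valid adjustment set.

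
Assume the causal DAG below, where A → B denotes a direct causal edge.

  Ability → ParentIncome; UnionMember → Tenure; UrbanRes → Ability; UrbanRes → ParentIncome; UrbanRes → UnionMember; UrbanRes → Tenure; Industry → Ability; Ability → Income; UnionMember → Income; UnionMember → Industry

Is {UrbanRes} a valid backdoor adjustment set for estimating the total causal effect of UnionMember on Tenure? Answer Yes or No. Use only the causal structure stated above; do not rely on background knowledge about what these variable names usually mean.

Yes

Backdoor paths from UnionMember to Tenure (paths whose first edge points into UnionMember):
  P1: UnionMember <- UrbanRes -> Tenure
Condition 1 (no descendant of UnionMember in the set): holds — descendants of UnionMember are {Ability, Income, Industry, ParentIncome, Tenure}; none are in {UrbanRes}.
Condition 2 (every backdoor path blocked by {UrbanRes}):
  P1: blocked at fork node UrbanRes ∈ conditioning set.
{UrbanRes} satisfies the backdoor criterion.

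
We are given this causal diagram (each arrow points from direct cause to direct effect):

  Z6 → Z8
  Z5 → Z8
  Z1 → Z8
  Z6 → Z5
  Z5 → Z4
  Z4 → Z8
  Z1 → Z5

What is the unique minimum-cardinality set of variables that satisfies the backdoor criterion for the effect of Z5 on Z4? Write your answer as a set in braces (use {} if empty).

{}

Variables eligible for adjustment (non-descendants of Z5, excluding Z5 and Z4): {Z1, Z6}.
Backdoor paths from Z5 to Z4:
  P1: Z5 <- Z1 -> Z8 <- Z4
  P2: Z5 <- Z6 -> Z8 <- Z4
Each backdoor path contains an unconditioned collider, so every path is already blocked with the empty conditioning set:
  P1: blocked at collider Z8 (neither it nor any descendant is in the conditioning set).
  P2: blocked at collider Z8 (neither it nor any descendant is in the conditioning set).
The empty set is therefore the unique smallest valid set.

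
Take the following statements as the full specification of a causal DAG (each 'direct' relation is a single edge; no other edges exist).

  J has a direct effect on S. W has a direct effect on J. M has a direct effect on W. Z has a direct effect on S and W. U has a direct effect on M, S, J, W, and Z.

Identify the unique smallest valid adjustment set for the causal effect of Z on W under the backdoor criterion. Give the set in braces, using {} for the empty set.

Variables eligible for adjustment (non-descendants of Z, excluding Z and W): {M, U}.
Backdoor paths from Z to W:
  P1: Z <- U -> M -> W
  P2: Z <- U -> W
  P3: Z <- U -> J <- W
  P4: Z <- U -> S <- J <- W
The empty set is not sufficient: P1 (Z <- U -> M -> W) has no collider blocking it and no conditioned non-collider, so it is open.
Try {U}:
  P1: blocked at fork node U ∈ conditioning set.
  P2: blocked at fork node U ∈ conditioning set.
  P3: blocked at fork node U ∈ conditioning set.
  P4: blocked at fork node U ∈ conditioning set.
{U} contains no descendant of Z and blocks every backdoor path.
No other singleton works — e.g. {M} leaves P2 open — so {U} is the unique smallest valid adjustment set.

{U}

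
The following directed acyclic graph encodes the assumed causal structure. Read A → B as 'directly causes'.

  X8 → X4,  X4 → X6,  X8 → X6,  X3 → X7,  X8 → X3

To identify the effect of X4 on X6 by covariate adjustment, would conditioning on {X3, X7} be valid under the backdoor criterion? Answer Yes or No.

Backdoor paths from X4 to X6 (paths whose first edge points into X4):
  P1: X4 <- X8 -> X6
Condition 1 (no descendant of X4 in the set): holds — descendants of X4 are {X6}; none are in {X3, X7}.
Condition 2 (every backdoor path blocked by {X3, X7}):
  P1: open — no interior node is in the conditioning set.
{X3, X7} does not satisfy the backdoor criterion.

No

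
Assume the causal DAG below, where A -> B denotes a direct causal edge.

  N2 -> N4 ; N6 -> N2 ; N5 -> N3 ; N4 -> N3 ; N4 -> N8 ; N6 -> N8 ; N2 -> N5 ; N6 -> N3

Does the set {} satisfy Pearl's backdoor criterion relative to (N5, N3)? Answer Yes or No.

Backdoor paths from N5 to N3 (paths whose first edge points into N5):
  P1: N5 <- N2 <- N6 -> N3
  P2: N5 <- N2 <- N6 -> N8 <- N4 -> N3
  P3: N5 <- N2 -> N4 -> N3
  P4: N5 <- N2 -> N4 -> N8 <- N6 -> N3
Condition 1 (no descendant of N5 in the set): holds — descendants of N5 are {N3}; none are in {}.
Condition 2 (every backdoor path blocked by {}):
  P1: open — no interior node is in the conditioning set.
  P2: blocked at collider N8 (neither it nor any descendant is in the conditioning set).
  P3: open — no interior node is in the conditioning set.
  P4: blocked at collider N8 (neither it nor any descendant is in the conditioning set).
{} does not satisfy the backdoor criterion.

No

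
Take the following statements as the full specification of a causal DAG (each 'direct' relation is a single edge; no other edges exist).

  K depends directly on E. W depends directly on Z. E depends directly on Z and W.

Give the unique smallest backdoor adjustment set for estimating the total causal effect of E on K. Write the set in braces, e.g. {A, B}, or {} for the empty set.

Variables eligible for adjustment (non-descendants of E, excluding E and K): {W, Z}.
Backdoor paths from E to K:
  (none)
With no backdoor paths the empty set already satisfies the criterion, and it is trivially minimal.

{}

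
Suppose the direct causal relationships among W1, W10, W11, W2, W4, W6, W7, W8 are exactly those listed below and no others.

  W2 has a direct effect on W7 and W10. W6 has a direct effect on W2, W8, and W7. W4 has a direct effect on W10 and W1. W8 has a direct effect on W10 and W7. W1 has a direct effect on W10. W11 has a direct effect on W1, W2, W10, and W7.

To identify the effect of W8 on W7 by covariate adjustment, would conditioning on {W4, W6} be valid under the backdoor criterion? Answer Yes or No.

Backdoor paths from W8 to W7 (paths whose first edge points into W8):
  P1: W8 <- W6 -> W2 <- W11 -> W7
  P2: W8 <- W6 -> W2 -> W10 <- W11 -> W7
  P3: W8 <- W6 -> W2 -> W10 <- W4 -> W1 <- W11 -> W7
  P4: W8 <- W6 -> W2 -> W10 <- W1 <- W11 -> W7
  P5: W8 <- W6 -> W2 -> W7
  P6: W8 <- W6 -> W7
Condition 1 (no descendant of W8 in the set): holds — descendants of W8 are {W10, W7}; none are in {W4, W6}.
Condition 2 (every backdoor path blocked by {W4, W6}):
  P1: blocked at fork node W6 ∈ conditioning set.
  P2: blocked at fork node W6 ∈ conditioning set.
  P3: blocked at fork node W6 ∈ conditioning set.
  P4: blocked at fork node W6 ∈ conditioning set.
  P5: blocked at fork node W6 ∈ conditioning set.
  P6: blocked at fork node W6 ∈ conditioning set.
{W4, W6} satisfies the backdoor criterion.

Yes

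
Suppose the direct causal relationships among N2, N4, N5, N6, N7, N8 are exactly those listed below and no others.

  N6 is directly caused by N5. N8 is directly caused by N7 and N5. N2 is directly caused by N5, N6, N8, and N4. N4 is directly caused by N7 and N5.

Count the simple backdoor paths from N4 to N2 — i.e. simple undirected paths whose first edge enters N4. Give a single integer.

6

A backdoor path from N4 to N2 is any simple undirected path whose first edge points into N4 (i.e. leaves N4 via a parent).
Parents of N4: {N5, N7}.
Enumerating:
  P1: N4 <- N5 -> N8 -> N2
  P2: N4 <- N5 -> N6 -> N2
  P3: N4 <- N5 -> N2
  P4: N4 <- N7 -> N8 <- N5 -> N6 -> N2
  P5: N4 <- N7 -> N8 <- N5 -> N2
  P6: N4 <- N7 -> N8 -> N2
That exhausts the simple backdoor paths. Count: 6.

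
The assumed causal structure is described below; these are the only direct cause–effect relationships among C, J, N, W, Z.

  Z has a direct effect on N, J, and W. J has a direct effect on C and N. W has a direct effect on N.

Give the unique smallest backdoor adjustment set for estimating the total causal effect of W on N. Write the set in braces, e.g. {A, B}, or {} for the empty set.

{Z}

Variables eligible for adjustment (non-descendants of W, excluding W and N): {C, J, Z}.
Backdoor paths from W to N:
  P1: W <- Z -> J -> N
  P2: W <- Z -> N
The empty set is not sufficient: P1 (W <- Z -> J -> N) has no collider blocking it and no conditioned non-collider, so it is open.
Try {Z}:
  P1: blocked at fork node Z ∈ conditioning set.
  P2: blocked at fork node Z ∈ conditioning set.
{Z} contains no descendant of W and blocks every backdoor path.
No other singleton works — e.g. {J} leaves P2 open — so {Z} is the unique smallest valid adjustment set.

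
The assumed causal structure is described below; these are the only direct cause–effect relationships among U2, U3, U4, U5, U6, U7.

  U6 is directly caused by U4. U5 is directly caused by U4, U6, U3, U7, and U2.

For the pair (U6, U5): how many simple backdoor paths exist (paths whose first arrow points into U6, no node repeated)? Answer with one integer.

A backdoor path from U6 to U5 is any simple undirected path whose first edge points into U6 (i.e. leaves U6 via a parent).
Parents of U6: {U4}.
Enumerating:
  P1: U6 <- U4 -> U5
That exhausts the simple backdoor paths. Count: 1.

1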